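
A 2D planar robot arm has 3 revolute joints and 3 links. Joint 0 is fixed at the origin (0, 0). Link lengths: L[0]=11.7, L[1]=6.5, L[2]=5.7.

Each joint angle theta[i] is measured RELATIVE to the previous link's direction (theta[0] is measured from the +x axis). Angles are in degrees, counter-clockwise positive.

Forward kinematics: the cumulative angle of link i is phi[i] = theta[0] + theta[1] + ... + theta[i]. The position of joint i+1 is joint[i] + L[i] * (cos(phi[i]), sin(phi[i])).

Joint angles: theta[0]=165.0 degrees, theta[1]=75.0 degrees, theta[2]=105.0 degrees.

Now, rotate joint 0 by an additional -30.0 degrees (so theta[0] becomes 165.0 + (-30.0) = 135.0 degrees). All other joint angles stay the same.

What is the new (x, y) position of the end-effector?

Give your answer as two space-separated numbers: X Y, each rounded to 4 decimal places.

Answer: -9.8718 0.9926

Derivation:
joint[0] = (0.0000, 0.0000)  (base)
link 0: phi[0] = 135 = 135 deg
  cos(135 deg) = -0.7071, sin(135 deg) = 0.7071
  joint[1] = (0.0000, 0.0000) + 11.7 * (-0.7071, 0.7071) = (0.0000 + -8.2731, 0.0000 + 8.2731) = (-8.2731, 8.2731)
link 1: phi[1] = 135 + 75 = 210 deg
  cos(210 deg) = -0.8660, sin(210 deg) = -0.5000
  joint[2] = (-8.2731, 8.2731) + 6.5 * (-0.8660, -0.5000) = (-8.2731 + -5.6292, 8.2731 + -3.2500) = (-13.9023, 5.0231)
link 2: phi[2] = 135 + 75 + 105 = 315 deg
  cos(315 deg) = 0.7071, sin(315 deg) = -0.7071
  joint[3] = (-13.9023, 5.0231) + 5.7 * (0.7071, -0.7071) = (-13.9023 + 4.0305, 5.0231 + -4.0305) = (-9.8718, 0.9926)
End effector: (-9.8718, 0.9926)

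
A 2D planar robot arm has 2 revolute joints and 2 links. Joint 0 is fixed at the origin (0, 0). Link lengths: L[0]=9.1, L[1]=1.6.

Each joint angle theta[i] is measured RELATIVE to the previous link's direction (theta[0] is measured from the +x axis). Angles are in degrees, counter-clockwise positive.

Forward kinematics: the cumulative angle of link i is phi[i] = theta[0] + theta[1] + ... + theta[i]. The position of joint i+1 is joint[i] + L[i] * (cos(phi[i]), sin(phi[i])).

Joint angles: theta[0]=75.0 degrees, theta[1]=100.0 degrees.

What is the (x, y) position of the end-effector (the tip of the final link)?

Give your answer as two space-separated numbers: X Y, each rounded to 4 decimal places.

joint[0] = (0.0000, 0.0000)  (base)
link 0: phi[0] = 75 = 75 deg
  cos(75 deg) = 0.2588, sin(75 deg) = 0.9659
  joint[1] = (0.0000, 0.0000) + 9.1 * (0.2588, 0.9659) = (0.0000 + 2.3553, 0.0000 + 8.7899) = (2.3553, 8.7899)
link 1: phi[1] = 75 + 100 = 175 deg
  cos(175 deg) = -0.9962, sin(175 deg) = 0.0872
  joint[2] = (2.3553, 8.7899) + 1.6 * (-0.9962, 0.0872) = (2.3553 + -1.5939, 8.7899 + 0.1394) = (0.7613, 8.9294)
End effector: (0.7613, 8.9294)

Answer: 0.7613 8.9294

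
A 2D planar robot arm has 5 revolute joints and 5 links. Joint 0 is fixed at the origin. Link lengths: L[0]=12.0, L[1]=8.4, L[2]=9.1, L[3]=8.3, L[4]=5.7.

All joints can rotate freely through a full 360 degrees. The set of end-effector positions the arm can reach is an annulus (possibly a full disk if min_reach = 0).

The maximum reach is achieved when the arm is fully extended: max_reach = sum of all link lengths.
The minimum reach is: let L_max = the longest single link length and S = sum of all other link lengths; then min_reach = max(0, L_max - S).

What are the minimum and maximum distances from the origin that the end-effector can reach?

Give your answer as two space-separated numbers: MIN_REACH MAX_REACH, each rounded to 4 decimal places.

Answer: 0.0000 43.5000

Derivation:
Link lengths: [12.0, 8.4, 9.1, 8.3, 5.7]
max_reach = 12 + 8.4 + 9.1 + 8.3 + 5.7 = 43.5
L_max = max([12.0, 8.4, 9.1, 8.3, 5.7]) = 12
S (sum of others) = 43.5 - 12 = 31.5
min_reach = max(0, 12 - 31.5) = max(0, -19.5) = 0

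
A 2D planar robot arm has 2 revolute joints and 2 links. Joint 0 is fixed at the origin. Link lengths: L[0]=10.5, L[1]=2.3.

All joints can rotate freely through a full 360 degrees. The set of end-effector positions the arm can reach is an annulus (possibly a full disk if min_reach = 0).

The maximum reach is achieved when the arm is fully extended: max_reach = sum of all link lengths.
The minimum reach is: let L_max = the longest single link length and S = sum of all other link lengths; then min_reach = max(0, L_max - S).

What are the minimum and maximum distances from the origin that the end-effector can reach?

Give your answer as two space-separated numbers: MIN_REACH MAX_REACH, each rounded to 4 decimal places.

Answer: 8.2000 12.8000

Derivation:
Link lengths: [10.5, 2.3]
max_reach = 10.5 + 2.3 = 12.8
L_max = max([10.5, 2.3]) = 10.5
S (sum of others) = 12.8 - 10.5 = 2.3
min_reach = max(0, 10.5 - 2.3) = max(0, 8.2) = 8.2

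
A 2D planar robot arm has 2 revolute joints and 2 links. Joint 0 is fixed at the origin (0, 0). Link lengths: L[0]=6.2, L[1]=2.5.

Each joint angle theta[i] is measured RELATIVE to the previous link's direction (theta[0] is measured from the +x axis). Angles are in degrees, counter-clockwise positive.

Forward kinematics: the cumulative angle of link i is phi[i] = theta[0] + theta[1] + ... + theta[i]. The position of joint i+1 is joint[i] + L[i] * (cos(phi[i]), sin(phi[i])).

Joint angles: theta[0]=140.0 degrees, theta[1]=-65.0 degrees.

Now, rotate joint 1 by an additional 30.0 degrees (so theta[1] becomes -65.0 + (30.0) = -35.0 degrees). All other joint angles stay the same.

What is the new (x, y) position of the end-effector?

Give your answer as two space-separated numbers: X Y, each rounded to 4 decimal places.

joint[0] = (0.0000, 0.0000)  (base)
link 0: phi[0] = 140 = 140 deg
  cos(140 deg) = -0.7660, sin(140 deg) = 0.6428
  joint[1] = (0.0000, 0.0000) + 6.2 * (-0.7660, 0.6428) = (0.0000 + -4.7495, 0.0000 + 3.9853) = (-4.7495, 3.9853)
link 1: phi[1] = 140 + -35 = 105 deg
  cos(105 deg) = -0.2588, sin(105 deg) = 0.9659
  joint[2] = (-4.7495, 3.9853) + 2.5 * (-0.2588, 0.9659) = (-4.7495 + -0.6470, 3.9853 + 2.4148) = (-5.3965, 6.4001)
End effector: (-5.3965, 6.4001)

Answer: -5.3965 6.4001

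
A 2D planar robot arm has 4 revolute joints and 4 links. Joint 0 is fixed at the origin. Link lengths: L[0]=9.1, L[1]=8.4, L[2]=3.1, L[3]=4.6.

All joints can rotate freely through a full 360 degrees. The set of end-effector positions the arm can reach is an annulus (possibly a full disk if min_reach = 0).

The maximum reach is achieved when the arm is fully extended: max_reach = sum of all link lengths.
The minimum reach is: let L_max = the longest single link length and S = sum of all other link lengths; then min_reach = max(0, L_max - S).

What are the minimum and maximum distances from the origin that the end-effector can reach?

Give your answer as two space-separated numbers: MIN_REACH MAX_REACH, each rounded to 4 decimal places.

Link lengths: [9.1, 8.4, 3.1, 4.6]
max_reach = 9.1 + 8.4 + 3.1 + 4.6 = 25.2
L_max = max([9.1, 8.4, 3.1, 4.6]) = 9.1
S (sum of others) = 25.2 - 9.1 = 16.1
min_reach = max(0, 9.1 - 16.1) = max(0, -7) = 0

Answer: 0.0000 25.2000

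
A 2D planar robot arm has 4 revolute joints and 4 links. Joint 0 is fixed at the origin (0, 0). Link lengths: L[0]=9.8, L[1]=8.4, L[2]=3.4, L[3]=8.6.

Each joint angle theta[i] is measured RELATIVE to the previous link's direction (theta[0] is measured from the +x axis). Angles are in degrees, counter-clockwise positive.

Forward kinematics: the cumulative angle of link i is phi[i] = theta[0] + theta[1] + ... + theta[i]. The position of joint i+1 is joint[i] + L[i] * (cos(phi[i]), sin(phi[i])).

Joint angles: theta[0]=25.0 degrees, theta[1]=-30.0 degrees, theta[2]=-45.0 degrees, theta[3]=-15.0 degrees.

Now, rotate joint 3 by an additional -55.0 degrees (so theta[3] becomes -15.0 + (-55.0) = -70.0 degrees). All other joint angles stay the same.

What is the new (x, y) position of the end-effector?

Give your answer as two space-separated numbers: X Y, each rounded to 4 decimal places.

joint[0] = (0.0000, 0.0000)  (base)
link 0: phi[0] = 25 = 25 deg
  cos(25 deg) = 0.9063, sin(25 deg) = 0.4226
  joint[1] = (0.0000, 0.0000) + 9.8 * (0.9063, 0.4226) = (0.0000 + 8.8818, 0.0000 + 4.1417) = (8.8818, 4.1417)
link 1: phi[1] = 25 + -30 = -5 deg
  cos(-5 deg) = 0.9962, sin(-5 deg) = -0.0872
  joint[2] = (8.8818, 4.1417) + 8.4 * (0.9962, -0.0872) = (8.8818 + 8.3680, 4.1417 + -0.7321) = (17.2499, 3.4096)
link 2: phi[2] = 25 + -30 + -45 = -50 deg
  cos(-50 deg) = 0.6428, sin(-50 deg) = -0.7660
  joint[3] = (17.2499, 3.4096) + 3.4 * (0.6428, -0.7660) = (17.2499 + 2.1855, 3.4096 + -2.6046) = (19.4353, 0.8050)
link 3: phi[3] = 25 + -30 + -45 + -70 = -120 deg
  cos(-120 deg) = -0.5000, sin(-120 deg) = -0.8660
  joint[4] = (19.4353, 0.8050) + 8.6 * (-0.5000, -0.8660) = (19.4353 + -4.3000, 0.8050 + -7.4478) = (15.1353, -6.6428)
End effector: (15.1353, -6.6428)

Answer: 15.1353 -6.6428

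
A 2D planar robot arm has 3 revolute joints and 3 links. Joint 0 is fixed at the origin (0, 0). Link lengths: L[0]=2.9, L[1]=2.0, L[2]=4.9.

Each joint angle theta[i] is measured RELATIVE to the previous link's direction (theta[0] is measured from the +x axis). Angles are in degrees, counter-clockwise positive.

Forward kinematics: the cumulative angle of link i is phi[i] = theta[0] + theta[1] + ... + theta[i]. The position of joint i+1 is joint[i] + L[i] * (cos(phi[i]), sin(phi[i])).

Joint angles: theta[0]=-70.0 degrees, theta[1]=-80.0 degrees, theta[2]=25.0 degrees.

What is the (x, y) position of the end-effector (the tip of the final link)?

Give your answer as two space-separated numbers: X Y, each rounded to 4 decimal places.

joint[0] = (0.0000, 0.0000)  (base)
link 0: phi[0] = -70 = -70 deg
  cos(-70 deg) = 0.3420, sin(-70 deg) = -0.9397
  joint[1] = (0.0000, 0.0000) + 2.9 * (0.3420, -0.9397) = (0.0000 + 0.9919, 0.0000 + -2.7251) = (0.9919, -2.7251)
link 1: phi[1] = -70 + -80 = -150 deg
  cos(-150 deg) = -0.8660, sin(-150 deg) = -0.5000
  joint[2] = (0.9919, -2.7251) + 2 * (-0.8660, -0.5000) = (0.9919 + -1.7321, -2.7251 + -1.0000) = (-0.7402, -3.7251)
link 2: phi[2] = -70 + -80 + 25 = -125 deg
  cos(-125 deg) = -0.5736, sin(-125 deg) = -0.8192
  joint[3] = (-0.7402, -3.7251) + 4.9 * (-0.5736, -0.8192) = (-0.7402 + -2.8105, -3.7251 + -4.0138) = (-3.5507, -7.7390)
End effector: (-3.5507, -7.7390)

Answer: -3.5507 -7.7390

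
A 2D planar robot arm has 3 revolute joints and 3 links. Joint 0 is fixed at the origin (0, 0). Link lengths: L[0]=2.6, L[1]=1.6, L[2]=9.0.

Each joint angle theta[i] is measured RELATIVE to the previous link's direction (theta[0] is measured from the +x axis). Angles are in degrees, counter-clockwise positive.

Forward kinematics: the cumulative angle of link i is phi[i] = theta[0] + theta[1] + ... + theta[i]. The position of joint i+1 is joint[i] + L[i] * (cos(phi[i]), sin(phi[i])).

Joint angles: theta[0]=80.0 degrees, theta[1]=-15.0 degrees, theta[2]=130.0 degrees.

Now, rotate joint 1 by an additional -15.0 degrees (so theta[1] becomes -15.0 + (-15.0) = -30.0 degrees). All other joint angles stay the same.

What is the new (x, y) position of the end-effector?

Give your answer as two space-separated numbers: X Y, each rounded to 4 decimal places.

Answer: -7.5201 3.7862

Derivation:
joint[0] = (0.0000, 0.0000)  (base)
link 0: phi[0] = 80 = 80 deg
  cos(80 deg) = 0.1736, sin(80 deg) = 0.9848
  joint[1] = (0.0000, 0.0000) + 2.6 * (0.1736, 0.9848) = (0.0000 + 0.4515, 0.0000 + 2.5605) = (0.4515, 2.5605)
link 1: phi[1] = 80 + -30 = 50 deg
  cos(50 deg) = 0.6428, sin(50 deg) = 0.7660
  joint[2] = (0.4515, 2.5605) + 1.6 * (0.6428, 0.7660) = (0.4515 + 1.0285, 2.5605 + 1.2257) = (1.4799, 3.7862)
link 2: phi[2] = 80 + -30 + 130 = 180 deg
  cos(180 deg) = -1.0000, sin(180 deg) = 0.0000
  joint[3] = (1.4799, 3.7862) + 9 * (-1.0000, 0.0000) = (1.4799 + -9.0000, 3.7862 + 0.0000) = (-7.5201, 3.7862)
End effector: (-7.5201, 3.7862)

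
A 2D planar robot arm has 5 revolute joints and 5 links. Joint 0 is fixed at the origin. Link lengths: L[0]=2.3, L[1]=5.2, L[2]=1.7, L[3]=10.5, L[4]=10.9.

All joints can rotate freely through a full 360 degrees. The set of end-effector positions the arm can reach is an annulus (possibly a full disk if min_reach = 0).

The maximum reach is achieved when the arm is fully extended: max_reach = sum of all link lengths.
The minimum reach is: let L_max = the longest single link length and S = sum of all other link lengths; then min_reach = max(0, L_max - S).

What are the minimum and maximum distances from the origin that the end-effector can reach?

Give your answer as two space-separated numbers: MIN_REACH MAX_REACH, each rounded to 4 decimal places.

Link lengths: [2.3, 5.2, 1.7, 10.5, 10.9]
max_reach = 2.3 + 5.2 + 1.7 + 10.5 + 10.9 = 30.6
L_max = max([2.3, 5.2, 1.7, 10.5, 10.9]) = 10.9
S (sum of others) = 30.6 - 10.9 = 19.7
min_reach = max(0, 10.9 - 19.7) = max(0, -8.8) = 0

Answer: 0.0000 30.6000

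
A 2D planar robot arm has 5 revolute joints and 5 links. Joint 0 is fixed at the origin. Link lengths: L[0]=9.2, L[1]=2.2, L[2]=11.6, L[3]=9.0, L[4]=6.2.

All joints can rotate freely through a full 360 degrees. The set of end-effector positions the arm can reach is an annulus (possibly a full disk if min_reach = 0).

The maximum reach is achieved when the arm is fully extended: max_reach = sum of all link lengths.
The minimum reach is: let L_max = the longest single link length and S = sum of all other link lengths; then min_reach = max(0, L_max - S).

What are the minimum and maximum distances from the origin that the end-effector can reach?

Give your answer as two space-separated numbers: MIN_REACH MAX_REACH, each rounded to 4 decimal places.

Link lengths: [9.2, 2.2, 11.6, 9.0, 6.2]
max_reach = 9.2 + 2.2 + 11.6 + 9 + 6.2 = 38.2
L_max = max([9.2, 2.2, 11.6, 9.0, 6.2]) = 11.6
S (sum of others) = 38.2 - 11.6 = 26.6
min_reach = max(0, 11.6 - 26.6) = max(0, -15) = 0

Answer: 0.0000 38.2000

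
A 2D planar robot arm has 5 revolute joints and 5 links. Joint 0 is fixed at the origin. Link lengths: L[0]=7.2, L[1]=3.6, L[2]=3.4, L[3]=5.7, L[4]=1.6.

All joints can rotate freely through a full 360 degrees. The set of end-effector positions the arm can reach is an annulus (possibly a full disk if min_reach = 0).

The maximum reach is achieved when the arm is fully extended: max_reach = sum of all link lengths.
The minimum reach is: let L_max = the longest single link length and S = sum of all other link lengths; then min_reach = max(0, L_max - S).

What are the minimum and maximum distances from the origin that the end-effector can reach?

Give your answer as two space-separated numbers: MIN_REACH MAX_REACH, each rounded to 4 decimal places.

Link lengths: [7.2, 3.6, 3.4, 5.7, 1.6]
max_reach = 7.2 + 3.6 + 3.4 + 5.7 + 1.6 = 21.5
L_max = max([7.2, 3.6, 3.4, 5.7, 1.6]) = 7.2
S (sum of others) = 21.5 - 7.2 = 14.3
min_reach = max(0, 7.2 - 14.3) = max(0, -7.1) = 0

Answer: 0.0000 21.5000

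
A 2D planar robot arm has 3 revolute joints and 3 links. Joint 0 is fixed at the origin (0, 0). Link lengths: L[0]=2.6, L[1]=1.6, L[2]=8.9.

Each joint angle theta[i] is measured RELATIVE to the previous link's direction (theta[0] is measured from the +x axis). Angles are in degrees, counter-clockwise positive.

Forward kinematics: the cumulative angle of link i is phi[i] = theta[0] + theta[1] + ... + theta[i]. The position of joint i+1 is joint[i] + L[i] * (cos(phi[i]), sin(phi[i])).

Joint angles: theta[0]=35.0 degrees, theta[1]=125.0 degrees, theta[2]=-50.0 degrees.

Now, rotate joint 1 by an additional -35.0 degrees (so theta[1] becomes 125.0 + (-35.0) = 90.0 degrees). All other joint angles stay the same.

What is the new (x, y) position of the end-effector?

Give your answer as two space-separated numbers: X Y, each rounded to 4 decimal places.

joint[0] = (0.0000, 0.0000)  (base)
link 0: phi[0] = 35 = 35 deg
  cos(35 deg) = 0.8192, sin(35 deg) = 0.5736
  joint[1] = (0.0000, 0.0000) + 2.6 * (0.8192, 0.5736) = (0.0000 + 2.1298, 0.0000 + 1.4913) = (2.1298, 1.4913)
link 1: phi[1] = 35 + 90 = 125 deg
  cos(125 deg) = -0.5736, sin(125 deg) = 0.8192
  joint[2] = (2.1298, 1.4913) + 1.6 * (-0.5736, 0.8192) = (2.1298 + -0.9177, 1.4913 + 1.3106) = (1.2121, 2.8019)
link 2: phi[2] = 35 + 90 + -50 = 75 deg
  cos(75 deg) = 0.2588, sin(75 deg) = 0.9659
  joint[3] = (1.2121, 2.8019) + 8.9 * (0.2588, 0.9659) = (1.2121 + 2.3035, 2.8019 + 8.5967) = (3.5156, 11.3987)
End effector: (3.5156, 11.3987)

Answer: 3.5156 11.3987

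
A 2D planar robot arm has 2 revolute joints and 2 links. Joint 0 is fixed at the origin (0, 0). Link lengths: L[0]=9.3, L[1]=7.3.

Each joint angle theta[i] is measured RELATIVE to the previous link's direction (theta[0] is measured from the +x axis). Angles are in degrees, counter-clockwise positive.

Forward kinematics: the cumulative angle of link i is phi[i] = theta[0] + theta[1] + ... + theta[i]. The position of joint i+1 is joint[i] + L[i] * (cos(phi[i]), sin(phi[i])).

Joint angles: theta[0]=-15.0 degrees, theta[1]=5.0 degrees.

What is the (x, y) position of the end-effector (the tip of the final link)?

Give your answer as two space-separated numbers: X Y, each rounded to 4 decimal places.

joint[0] = (0.0000, 0.0000)  (base)
link 0: phi[0] = -15 = -15 deg
  cos(-15 deg) = 0.9659, sin(-15 deg) = -0.2588
  joint[1] = (0.0000, 0.0000) + 9.3 * (0.9659, -0.2588) = (0.0000 + 8.9831, 0.0000 + -2.4070) = (8.9831, -2.4070)
link 1: phi[1] = -15 + 5 = -10 deg
  cos(-10 deg) = 0.9848, sin(-10 deg) = -0.1736
  joint[2] = (8.9831, -2.4070) + 7.3 * (0.9848, -0.1736) = (8.9831 + 7.1891, -2.4070 + -1.2676) = (16.1722, -3.6746)
End effector: (16.1722, -3.6746)

Answer: 16.1722 -3.6746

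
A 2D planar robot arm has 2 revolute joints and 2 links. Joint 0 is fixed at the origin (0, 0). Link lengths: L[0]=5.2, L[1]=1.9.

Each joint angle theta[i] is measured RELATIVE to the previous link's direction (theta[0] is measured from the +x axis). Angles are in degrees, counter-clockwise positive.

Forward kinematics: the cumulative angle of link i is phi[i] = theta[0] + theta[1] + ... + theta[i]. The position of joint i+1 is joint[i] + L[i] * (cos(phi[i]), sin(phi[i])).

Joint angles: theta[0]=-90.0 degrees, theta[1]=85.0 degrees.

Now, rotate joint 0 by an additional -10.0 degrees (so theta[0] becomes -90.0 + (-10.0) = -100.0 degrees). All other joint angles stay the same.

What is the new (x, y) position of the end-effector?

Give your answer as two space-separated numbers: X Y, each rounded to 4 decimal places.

Answer: 0.9323 -5.6128

Derivation:
joint[0] = (0.0000, 0.0000)  (base)
link 0: phi[0] = -100 = -100 deg
  cos(-100 deg) = -0.1736, sin(-100 deg) = -0.9848
  joint[1] = (0.0000, 0.0000) + 5.2 * (-0.1736, -0.9848) = (0.0000 + -0.9030, 0.0000 + -5.1210) = (-0.9030, -5.1210)
link 1: phi[1] = -100 + 85 = -15 deg
  cos(-15 deg) = 0.9659, sin(-15 deg) = -0.2588
  joint[2] = (-0.9030, -5.1210) + 1.9 * (0.9659, -0.2588) = (-0.9030 + 1.8353, -5.1210 + -0.4918) = (0.9323, -5.6128)
End effector: (0.9323, -5.6128)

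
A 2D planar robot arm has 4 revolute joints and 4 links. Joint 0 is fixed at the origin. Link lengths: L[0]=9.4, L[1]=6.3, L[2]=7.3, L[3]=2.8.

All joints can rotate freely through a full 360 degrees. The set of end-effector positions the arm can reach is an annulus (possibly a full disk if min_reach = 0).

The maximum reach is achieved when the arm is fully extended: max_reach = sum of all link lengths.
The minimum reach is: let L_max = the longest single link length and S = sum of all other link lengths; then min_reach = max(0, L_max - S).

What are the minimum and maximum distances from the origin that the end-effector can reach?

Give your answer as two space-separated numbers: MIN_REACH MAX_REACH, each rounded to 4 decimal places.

Answer: 0.0000 25.8000

Derivation:
Link lengths: [9.4, 6.3, 7.3, 2.8]
max_reach = 9.4 + 6.3 + 7.3 + 2.8 = 25.8
L_max = max([9.4, 6.3, 7.3, 2.8]) = 9.4
S (sum of others) = 25.8 - 9.4 = 16.4
min_reach = max(0, 9.4 - 16.4) = max(0, -7) = 0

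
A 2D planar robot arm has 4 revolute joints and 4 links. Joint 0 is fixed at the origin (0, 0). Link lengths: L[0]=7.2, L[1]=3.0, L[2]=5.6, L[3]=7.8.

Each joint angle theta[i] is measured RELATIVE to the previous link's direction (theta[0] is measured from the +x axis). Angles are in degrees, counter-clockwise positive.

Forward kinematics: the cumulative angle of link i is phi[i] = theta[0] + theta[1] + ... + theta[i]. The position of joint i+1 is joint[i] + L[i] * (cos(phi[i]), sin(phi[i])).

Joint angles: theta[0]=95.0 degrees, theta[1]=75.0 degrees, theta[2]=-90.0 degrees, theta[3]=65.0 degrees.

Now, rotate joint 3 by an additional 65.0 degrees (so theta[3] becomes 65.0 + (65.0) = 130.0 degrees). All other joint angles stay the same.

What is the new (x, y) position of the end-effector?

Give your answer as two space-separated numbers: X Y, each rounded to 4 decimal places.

Answer: -9.3645 9.3085

Derivation:
joint[0] = (0.0000, 0.0000)  (base)
link 0: phi[0] = 95 = 95 deg
  cos(95 deg) = -0.0872, sin(95 deg) = 0.9962
  joint[1] = (0.0000, 0.0000) + 7.2 * (-0.0872, 0.9962) = (0.0000 + -0.6275, 0.0000 + 7.1726) = (-0.6275, 7.1726)
link 1: phi[1] = 95 + 75 = 170 deg
  cos(170 deg) = -0.9848, sin(170 deg) = 0.1736
  joint[2] = (-0.6275, 7.1726) + 3 * (-0.9848, 0.1736) = (-0.6275 + -2.9544, 7.1726 + 0.5209) = (-3.5819, 7.6935)
link 2: phi[2] = 95 + 75 + -90 = 80 deg
  cos(80 deg) = 0.1736, sin(80 deg) = 0.9848
  joint[3] = (-3.5819, 7.6935) + 5.6 * (0.1736, 0.9848) = (-3.5819 + 0.9724, 7.6935 + 5.5149) = (-2.6095, 13.2085)
link 3: phi[3] = 95 + 75 + -90 + 130 = 210 deg
  cos(210 deg) = -0.8660, sin(210 deg) = -0.5000
  joint[4] = (-2.6095, 13.2085) + 7.8 * (-0.8660, -0.5000) = (-2.6095 + -6.7550, 13.2085 + -3.9000) = (-9.3645, 9.3085)
End effector: (-9.3645, 9.3085)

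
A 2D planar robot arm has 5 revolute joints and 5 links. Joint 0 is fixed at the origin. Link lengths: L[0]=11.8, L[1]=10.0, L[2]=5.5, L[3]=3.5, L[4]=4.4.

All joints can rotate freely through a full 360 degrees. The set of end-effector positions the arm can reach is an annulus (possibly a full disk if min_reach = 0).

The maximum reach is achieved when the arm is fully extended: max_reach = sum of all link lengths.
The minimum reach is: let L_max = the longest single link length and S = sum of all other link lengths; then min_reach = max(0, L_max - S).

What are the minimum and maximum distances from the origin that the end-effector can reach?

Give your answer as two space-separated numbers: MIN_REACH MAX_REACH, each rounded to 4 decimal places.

Link lengths: [11.8, 10.0, 5.5, 3.5, 4.4]
max_reach = 11.8 + 10 + 5.5 + 3.5 + 4.4 = 35.2
L_max = max([11.8, 10.0, 5.5, 3.5, 4.4]) = 11.8
S (sum of others) = 35.2 - 11.8 = 23.4
min_reach = max(0, 11.8 - 23.4) = max(0, -11.6) = 0

Answer: 0.0000 35.2000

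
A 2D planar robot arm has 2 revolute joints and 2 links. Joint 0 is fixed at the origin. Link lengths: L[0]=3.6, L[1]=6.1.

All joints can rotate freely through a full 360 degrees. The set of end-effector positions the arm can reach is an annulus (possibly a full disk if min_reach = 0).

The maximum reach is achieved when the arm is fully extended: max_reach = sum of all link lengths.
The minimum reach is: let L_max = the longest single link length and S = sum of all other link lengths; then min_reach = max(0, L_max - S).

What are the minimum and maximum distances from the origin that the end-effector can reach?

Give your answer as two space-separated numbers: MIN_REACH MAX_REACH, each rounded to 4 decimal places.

Answer: 2.5000 9.7000

Derivation:
Link lengths: [3.6, 6.1]
max_reach = 3.6 + 6.1 = 9.7
L_max = max([3.6, 6.1]) = 6.1
S (sum of others) = 9.7 - 6.1 = 3.6
min_reach = max(0, 6.1 - 3.6) = max(0, 2.5) = 2.5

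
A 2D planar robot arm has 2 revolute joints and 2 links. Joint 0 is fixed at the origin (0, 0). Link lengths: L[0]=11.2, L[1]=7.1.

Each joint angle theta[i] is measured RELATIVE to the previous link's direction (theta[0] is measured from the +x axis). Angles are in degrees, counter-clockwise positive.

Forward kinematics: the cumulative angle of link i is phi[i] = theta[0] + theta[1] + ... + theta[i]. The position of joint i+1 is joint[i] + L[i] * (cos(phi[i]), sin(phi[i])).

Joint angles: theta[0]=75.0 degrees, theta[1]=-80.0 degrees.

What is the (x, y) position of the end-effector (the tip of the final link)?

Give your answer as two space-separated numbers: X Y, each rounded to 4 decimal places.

joint[0] = (0.0000, 0.0000)  (base)
link 0: phi[0] = 75 = 75 deg
  cos(75 deg) = 0.2588, sin(75 deg) = 0.9659
  joint[1] = (0.0000, 0.0000) + 11.2 * (0.2588, 0.9659) = (0.0000 + 2.8988, 0.0000 + 10.8184) = (2.8988, 10.8184)
link 1: phi[1] = 75 + -80 = -5 deg
  cos(-5 deg) = 0.9962, sin(-5 deg) = -0.0872
  joint[2] = (2.8988, 10.8184) + 7.1 * (0.9962, -0.0872) = (2.8988 + 7.0730, 10.8184 + -0.6188) = (9.9718, 10.1996)
End effector: (9.9718, 10.1996)

Answer: 9.9718 10.1996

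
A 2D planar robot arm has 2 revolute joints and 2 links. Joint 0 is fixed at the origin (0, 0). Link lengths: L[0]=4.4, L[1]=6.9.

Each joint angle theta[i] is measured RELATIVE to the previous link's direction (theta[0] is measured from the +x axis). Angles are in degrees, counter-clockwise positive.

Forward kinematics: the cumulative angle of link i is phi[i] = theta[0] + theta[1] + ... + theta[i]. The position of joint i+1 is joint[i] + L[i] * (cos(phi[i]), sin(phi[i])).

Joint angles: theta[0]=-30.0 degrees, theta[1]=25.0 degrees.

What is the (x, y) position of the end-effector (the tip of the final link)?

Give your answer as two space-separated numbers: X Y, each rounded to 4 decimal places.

Answer: 10.6843 -2.8014

Derivation:
joint[0] = (0.0000, 0.0000)  (base)
link 0: phi[0] = -30 = -30 deg
  cos(-30 deg) = 0.8660, sin(-30 deg) = -0.5000
  joint[1] = (0.0000, 0.0000) + 4.4 * (0.8660, -0.5000) = (0.0000 + 3.8105, 0.0000 + -2.2000) = (3.8105, -2.2000)
link 1: phi[1] = -30 + 25 = -5 deg
  cos(-5 deg) = 0.9962, sin(-5 deg) = -0.0872
  joint[2] = (3.8105, -2.2000) + 6.9 * (0.9962, -0.0872) = (3.8105 + 6.8737, -2.2000 + -0.6014) = (10.6843, -2.8014)
End effector: (10.6843, -2.8014)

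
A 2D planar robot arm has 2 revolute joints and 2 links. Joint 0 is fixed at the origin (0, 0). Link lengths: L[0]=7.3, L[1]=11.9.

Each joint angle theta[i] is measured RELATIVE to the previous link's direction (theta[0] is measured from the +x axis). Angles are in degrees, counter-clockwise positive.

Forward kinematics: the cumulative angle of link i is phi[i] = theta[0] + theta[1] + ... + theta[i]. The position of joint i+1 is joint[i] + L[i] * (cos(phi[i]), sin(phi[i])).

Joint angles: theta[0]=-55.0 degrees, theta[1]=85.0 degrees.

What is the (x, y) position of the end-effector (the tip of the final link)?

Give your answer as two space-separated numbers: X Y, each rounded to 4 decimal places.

joint[0] = (0.0000, 0.0000)  (base)
link 0: phi[0] = -55 = -55 deg
  cos(-55 deg) = 0.5736, sin(-55 deg) = -0.8192
  joint[1] = (0.0000, 0.0000) + 7.3 * (0.5736, -0.8192) = (0.0000 + 4.1871, 0.0000 + -5.9798) = (4.1871, -5.9798)
link 1: phi[1] = -55 + 85 = 30 deg
  cos(30 deg) = 0.8660, sin(30 deg) = 0.5000
  joint[2] = (4.1871, -5.9798) + 11.9 * (0.8660, 0.5000) = (4.1871 + 10.3057, -5.9798 + 5.9500) = (14.4928, -0.0298)
End effector: (14.4928, -0.0298)

Answer: 14.4928 -0.0298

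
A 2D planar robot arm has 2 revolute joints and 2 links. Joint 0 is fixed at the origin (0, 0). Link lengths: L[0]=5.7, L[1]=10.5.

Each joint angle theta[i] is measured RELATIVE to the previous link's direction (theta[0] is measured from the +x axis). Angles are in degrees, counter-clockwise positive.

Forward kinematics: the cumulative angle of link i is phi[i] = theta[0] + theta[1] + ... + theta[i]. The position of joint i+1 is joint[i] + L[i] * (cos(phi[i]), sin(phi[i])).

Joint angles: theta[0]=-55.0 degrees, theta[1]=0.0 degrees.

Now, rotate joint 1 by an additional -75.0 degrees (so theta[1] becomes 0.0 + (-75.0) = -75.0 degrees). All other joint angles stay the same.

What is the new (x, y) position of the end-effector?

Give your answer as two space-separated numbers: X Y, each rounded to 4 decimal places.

joint[0] = (0.0000, 0.0000)  (base)
link 0: phi[0] = -55 = -55 deg
  cos(-55 deg) = 0.5736, sin(-55 deg) = -0.8192
  joint[1] = (0.0000, 0.0000) + 5.7 * (0.5736, -0.8192) = (0.0000 + 3.2694, 0.0000 + -4.6692) = (3.2694, -4.6692)
link 1: phi[1] = -55 + -75 = -130 deg
  cos(-130 deg) = -0.6428, sin(-130 deg) = -0.7660
  joint[2] = (3.2694, -4.6692) + 10.5 * (-0.6428, -0.7660) = (3.2694 + -6.7493, -4.6692 + -8.0435) = (-3.4799, -12.7126)
End effector: (-3.4799, -12.7126)

Answer: -3.4799 -12.7126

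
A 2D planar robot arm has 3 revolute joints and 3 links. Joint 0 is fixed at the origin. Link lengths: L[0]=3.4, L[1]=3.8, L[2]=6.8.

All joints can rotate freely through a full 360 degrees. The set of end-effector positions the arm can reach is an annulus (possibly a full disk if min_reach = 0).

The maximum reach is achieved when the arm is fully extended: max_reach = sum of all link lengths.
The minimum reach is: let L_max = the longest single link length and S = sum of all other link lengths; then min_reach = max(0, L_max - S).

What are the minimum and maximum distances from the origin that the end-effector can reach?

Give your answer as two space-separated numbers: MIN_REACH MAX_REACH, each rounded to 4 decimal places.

Link lengths: [3.4, 3.8, 6.8]
max_reach = 3.4 + 3.8 + 6.8 = 14
L_max = max([3.4, 3.8, 6.8]) = 6.8
S (sum of others) = 14 - 6.8 = 7.2
min_reach = max(0, 6.8 - 7.2) = max(0, -0.4) = 0

Answer: 0.0000 14.0000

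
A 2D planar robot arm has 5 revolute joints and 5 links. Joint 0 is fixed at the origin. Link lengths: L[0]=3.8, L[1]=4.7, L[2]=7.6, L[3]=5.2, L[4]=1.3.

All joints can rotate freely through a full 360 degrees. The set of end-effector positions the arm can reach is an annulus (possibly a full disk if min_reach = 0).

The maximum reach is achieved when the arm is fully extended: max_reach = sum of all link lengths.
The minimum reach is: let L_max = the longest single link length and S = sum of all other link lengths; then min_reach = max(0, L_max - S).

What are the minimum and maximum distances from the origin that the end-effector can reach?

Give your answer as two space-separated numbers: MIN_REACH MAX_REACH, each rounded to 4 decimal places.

Answer: 0.0000 22.6000

Derivation:
Link lengths: [3.8, 4.7, 7.6, 5.2, 1.3]
max_reach = 3.8 + 4.7 + 7.6 + 5.2 + 1.3 = 22.6
L_max = max([3.8, 4.7, 7.6, 5.2, 1.3]) = 7.6
S (sum of others) = 22.6 - 7.6 = 15
min_reach = max(0, 7.6 - 15) = max(0, -7.4) = 0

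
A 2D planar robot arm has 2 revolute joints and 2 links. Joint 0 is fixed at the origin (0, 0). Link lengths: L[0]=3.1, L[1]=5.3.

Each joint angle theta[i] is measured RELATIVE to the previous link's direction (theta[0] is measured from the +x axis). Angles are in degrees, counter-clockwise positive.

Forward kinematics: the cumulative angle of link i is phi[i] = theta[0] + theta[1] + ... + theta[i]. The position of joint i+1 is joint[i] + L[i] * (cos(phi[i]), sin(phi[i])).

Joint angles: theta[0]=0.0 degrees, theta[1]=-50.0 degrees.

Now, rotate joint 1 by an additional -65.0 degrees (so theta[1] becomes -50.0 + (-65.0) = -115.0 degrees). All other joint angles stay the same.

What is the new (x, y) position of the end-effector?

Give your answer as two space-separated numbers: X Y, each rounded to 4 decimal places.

Answer: 0.8601 -4.8034

Derivation:
joint[0] = (0.0000, 0.0000)  (base)
link 0: phi[0] = 0 = 0 deg
  cos(0 deg) = 1.0000, sin(0 deg) = 0.0000
  joint[1] = (0.0000, 0.0000) + 3.1 * (1.0000, 0.0000) = (0.0000 + 3.1000, 0.0000 + 0.0000) = (3.1000, 0.0000)
link 1: phi[1] = 0 + -115 = -115 deg
  cos(-115 deg) = -0.4226, sin(-115 deg) = -0.9063
  joint[2] = (3.1000, 0.0000) + 5.3 * (-0.4226, -0.9063) = (3.1000 + -2.2399, 0.0000 + -4.8034) = (0.8601, -4.8034)
End effector: (0.8601, -4.8034)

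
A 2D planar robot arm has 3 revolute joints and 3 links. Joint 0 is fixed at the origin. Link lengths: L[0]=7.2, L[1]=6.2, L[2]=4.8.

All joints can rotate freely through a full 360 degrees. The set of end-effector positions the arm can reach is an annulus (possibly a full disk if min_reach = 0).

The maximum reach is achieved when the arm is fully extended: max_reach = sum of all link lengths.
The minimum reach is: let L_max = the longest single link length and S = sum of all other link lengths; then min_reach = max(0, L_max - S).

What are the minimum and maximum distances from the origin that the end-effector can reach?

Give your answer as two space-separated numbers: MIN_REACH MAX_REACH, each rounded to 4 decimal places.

Answer: 0.0000 18.2000

Derivation:
Link lengths: [7.2, 6.2, 4.8]
max_reach = 7.2 + 6.2 + 4.8 = 18.2
L_max = max([7.2, 6.2, 4.8]) = 7.2
S (sum of others) = 18.2 - 7.2 = 11
min_reach = max(0, 7.2 - 11) = max(0, -3.8) = 0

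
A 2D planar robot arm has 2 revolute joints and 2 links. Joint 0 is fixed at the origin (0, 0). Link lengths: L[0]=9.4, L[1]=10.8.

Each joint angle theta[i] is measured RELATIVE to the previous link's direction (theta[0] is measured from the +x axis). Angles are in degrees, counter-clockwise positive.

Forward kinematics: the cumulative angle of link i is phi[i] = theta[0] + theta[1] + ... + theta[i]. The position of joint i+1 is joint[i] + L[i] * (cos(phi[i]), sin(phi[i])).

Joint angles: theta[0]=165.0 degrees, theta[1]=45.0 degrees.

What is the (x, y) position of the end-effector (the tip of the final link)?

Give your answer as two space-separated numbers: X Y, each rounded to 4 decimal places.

Answer: -18.4328 -2.9671

Derivation:
joint[0] = (0.0000, 0.0000)  (base)
link 0: phi[0] = 165 = 165 deg
  cos(165 deg) = -0.9659, sin(165 deg) = 0.2588
  joint[1] = (0.0000, 0.0000) + 9.4 * (-0.9659, 0.2588) = (0.0000 + -9.0797, 0.0000 + 2.4329) = (-9.0797, 2.4329)
link 1: phi[1] = 165 + 45 = 210 deg
  cos(210 deg) = -0.8660, sin(210 deg) = -0.5000
  joint[2] = (-9.0797, 2.4329) + 10.8 * (-0.8660, -0.5000) = (-9.0797 + -9.3531, 2.4329 + -5.4000) = (-18.4328, -2.9671)
End effector: (-18.4328, -2.9671)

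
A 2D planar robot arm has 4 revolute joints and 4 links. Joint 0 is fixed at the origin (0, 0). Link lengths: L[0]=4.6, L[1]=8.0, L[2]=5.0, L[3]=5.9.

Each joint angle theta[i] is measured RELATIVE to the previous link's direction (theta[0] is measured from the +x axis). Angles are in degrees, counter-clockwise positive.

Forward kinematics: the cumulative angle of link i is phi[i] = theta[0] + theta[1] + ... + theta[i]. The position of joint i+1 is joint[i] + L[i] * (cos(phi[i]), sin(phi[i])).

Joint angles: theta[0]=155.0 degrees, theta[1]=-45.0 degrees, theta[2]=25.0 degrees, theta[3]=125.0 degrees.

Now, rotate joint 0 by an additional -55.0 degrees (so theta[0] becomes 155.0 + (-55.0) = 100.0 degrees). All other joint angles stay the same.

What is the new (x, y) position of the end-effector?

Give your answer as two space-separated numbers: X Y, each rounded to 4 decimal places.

Answer: -0.6891 13.5139

Derivation:
joint[0] = (0.0000, 0.0000)  (base)
link 0: phi[0] = 100 = 100 deg
  cos(100 deg) = -0.1736, sin(100 deg) = 0.9848
  joint[1] = (0.0000, 0.0000) + 4.6 * (-0.1736, 0.9848) = (0.0000 + -0.7988, 0.0000 + 4.5301) = (-0.7988, 4.5301)
link 1: phi[1] = 100 + -45 = 55 deg
  cos(55 deg) = 0.5736, sin(55 deg) = 0.8192
  joint[2] = (-0.7988, 4.5301) + 8 * (0.5736, 0.8192) = (-0.7988 + 4.5886, 4.5301 + 6.5532) = (3.7898, 11.0833)
link 2: phi[2] = 100 + -45 + 25 = 80 deg
  cos(80 deg) = 0.1736, sin(80 deg) = 0.9848
  joint[3] = (3.7898, 11.0833) + 5 * (0.1736, 0.9848) = (3.7898 + 0.8682, 11.0833 + 4.9240) = (4.6581, 16.0074)
link 3: phi[3] = 100 + -45 + 25 + 125 = 205 deg
  cos(205 deg) = -0.9063, sin(205 deg) = -0.4226
  joint[4] = (4.6581, 16.0074) + 5.9 * (-0.9063, -0.4226) = (4.6581 + -5.3472, 16.0074 + -2.4934) = (-0.6891, 13.5139)
End effector: (-0.6891, 13.5139)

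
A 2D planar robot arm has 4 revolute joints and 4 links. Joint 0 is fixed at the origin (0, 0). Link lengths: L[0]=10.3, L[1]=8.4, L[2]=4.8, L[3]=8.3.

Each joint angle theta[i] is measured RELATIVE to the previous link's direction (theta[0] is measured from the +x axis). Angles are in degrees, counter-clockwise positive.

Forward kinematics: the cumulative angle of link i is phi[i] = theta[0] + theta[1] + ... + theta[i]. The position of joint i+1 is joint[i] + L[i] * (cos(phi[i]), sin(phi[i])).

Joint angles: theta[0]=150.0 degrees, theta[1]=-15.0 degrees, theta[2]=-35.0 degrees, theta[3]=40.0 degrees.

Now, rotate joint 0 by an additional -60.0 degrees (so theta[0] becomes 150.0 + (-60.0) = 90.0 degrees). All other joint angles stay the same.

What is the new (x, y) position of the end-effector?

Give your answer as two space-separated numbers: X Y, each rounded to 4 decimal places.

Answer: 7.2924 29.6731

Derivation:
joint[0] = (0.0000, 0.0000)  (base)
link 0: phi[0] = 90 = 90 deg
  cos(90 deg) = 0.0000, sin(90 deg) = 1.0000
  joint[1] = (0.0000, 0.0000) + 10.3 * (0.0000, 1.0000) = (0.0000 + 0.0000, 0.0000 + 10.3000) = (0.0000, 10.3000)
link 1: phi[1] = 90 + -15 = 75 deg
  cos(75 deg) = 0.2588, sin(75 deg) = 0.9659
  joint[2] = (0.0000, 10.3000) + 8.4 * (0.2588, 0.9659) = (0.0000 + 2.1741, 10.3000 + 8.1138) = (2.1741, 18.4138)
link 2: phi[2] = 90 + -15 + -35 = 40 deg
  cos(40 deg) = 0.7660, sin(40 deg) = 0.6428
  joint[3] = (2.1741, 18.4138) + 4.8 * (0.7660, 0.6428) = (2.1741 + 3.6770, 18.4138 + 3.0854) = (5.8511, 21.4992)
link 3: phi[3] = 90 + -15 + -35 + 40 = 80 deg
  cos(80 deg) = 0.1736, sin(80 deg) = 0.9848
  joint[4] = (5.8511, 21.4992) + 8.3 * (0.1736, 0.9848) = (5.8511 + 1.4413, 21.4992 + 8.1739) = (7.2924, 29.6731)
End effector: (7.2924, 29.6731)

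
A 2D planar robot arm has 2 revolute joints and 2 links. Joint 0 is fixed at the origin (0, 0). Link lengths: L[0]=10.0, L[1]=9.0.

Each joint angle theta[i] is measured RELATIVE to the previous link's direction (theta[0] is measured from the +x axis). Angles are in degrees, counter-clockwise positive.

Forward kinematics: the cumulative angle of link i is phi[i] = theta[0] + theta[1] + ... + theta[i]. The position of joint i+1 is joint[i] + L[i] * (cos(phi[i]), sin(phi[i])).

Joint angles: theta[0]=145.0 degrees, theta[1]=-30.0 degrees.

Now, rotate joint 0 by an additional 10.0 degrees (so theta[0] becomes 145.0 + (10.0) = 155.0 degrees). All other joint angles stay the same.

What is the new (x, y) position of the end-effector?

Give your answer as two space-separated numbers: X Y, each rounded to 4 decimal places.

Answer: -14.2253 11.5986

Derivation:
joint[0] = (0.0000, 0.0000)  (base)
link 0: phi[0] = 155 = 155 deg
  cos(155 deg) = -0.9063, sin(155 deg) = 0.4226
  joint[1] = (0.0000, 0.0000) + 10 * (-0.9063, 0.4226) = (0.0000 + -9.0631, 0.0000 + 4.2262) = (-9.0631, 4.2262)
link 1: phi[1] = 155 + -30 = 125 deg
  cos(125 deg) = -0.5736, sin(125 deg) = 0.8192
  joint[2] = (-9.0631, 4.2262) + 9 * (-0.5736, 0.8192) = (-9.0631 + -5.1622, 4.2262 + 7.3724) = (-14.2253, 11.5986)
End effector: (-14.2253, 11.5986)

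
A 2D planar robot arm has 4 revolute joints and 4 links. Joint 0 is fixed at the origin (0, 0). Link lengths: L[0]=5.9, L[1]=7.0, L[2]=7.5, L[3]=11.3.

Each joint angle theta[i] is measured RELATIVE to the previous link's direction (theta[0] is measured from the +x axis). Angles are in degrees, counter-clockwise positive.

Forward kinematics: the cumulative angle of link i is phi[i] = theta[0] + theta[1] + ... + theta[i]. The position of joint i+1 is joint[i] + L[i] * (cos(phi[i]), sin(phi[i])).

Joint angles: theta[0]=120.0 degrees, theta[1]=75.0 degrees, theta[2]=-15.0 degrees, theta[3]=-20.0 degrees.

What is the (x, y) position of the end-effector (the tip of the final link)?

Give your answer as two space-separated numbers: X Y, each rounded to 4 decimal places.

joint[0] = (0.0000, 0.0000)  (base)
link 0: phi[0] = 120 = 120 deg
  cos(120 deg) = -0.5000, sin(120 deg) = 0.8660
  joint[1] = (0.0000, 0.0000) + 5.9 * (-0.5000, 0.8660) = (0.0000 + -2.9500, 0.0000 + 5.1095) = (-2.9500, 5.1095)
link 1: phi[1] = 120 + 75 = 195 deg
  cos(195 deg) = -0.9659, sin(195 deg) = -0.2588
  joint[2] = (-2.9500, 5.1095) + 7 * (-0.9659, -0.2588) = (-2.9500 + -6.7615, 5.1095 + -1.8117) = (-9.7115, 3.2978)
link 2: phi[2] = 120 + 75 + -15 = 180 deg
  cos(180 deg) = -1.0000, sin(180 deg) = 0.0000
  joint[3] = (-9.7115, 3.2978) + 7.5 * (-1.0000, 0.0000) = (-9.7115 + -7.5000, 3.2978 + 0.0000) = (-17.2115, 3.2978)
link 3: phi[3] = 120 + 75 + -15 + -20 = 160 deg
  cos(160 deg) = -0.9397, sin(160 deg) = 0.3420
  joint[4] = (-17.2115, 3.2978) + 11.3 * (-0.9397, 0.3420) = (-17.2115 + -10.6185, 3.2978 + 3.8648) = (-27.8300, 7.1626)
End effector: (-27.8300, 7.1626)

Answer: -27.8300 7.1626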